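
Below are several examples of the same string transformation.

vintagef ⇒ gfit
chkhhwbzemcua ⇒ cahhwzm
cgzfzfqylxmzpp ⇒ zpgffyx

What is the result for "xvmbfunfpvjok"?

The pattern: move the last 3 characters to the front (rotate right by 3), then keep every other character starting from the first (positions 1st, 3rd, 5th, ...).
For "xvmbfunfpvjok", step one produces "jokxvmbfunfpv"; step two turns that into "jkvbufv".
(Check on "chkhhwbzemcua": → "cuachkhhwbzem" → "cahhwzm" ✓)

jkvbufv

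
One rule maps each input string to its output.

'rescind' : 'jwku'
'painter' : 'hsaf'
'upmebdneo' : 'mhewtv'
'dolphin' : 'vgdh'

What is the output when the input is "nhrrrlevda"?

What's happening: delete the last 3 characters, then shift every letter 8 places backward in the alphabet (wrapping around).
Working it through for "nhrrrlevda": intermediate "nhrrrle", final "fzjjjdw".
(Check on "painter": → "pain" → "hsaf" ✓)

fzjjjdw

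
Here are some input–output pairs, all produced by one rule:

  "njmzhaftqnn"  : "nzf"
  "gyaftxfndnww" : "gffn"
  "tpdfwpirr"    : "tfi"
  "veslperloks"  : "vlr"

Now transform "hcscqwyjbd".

hcy

Rule — delete the last 2 characters, then keep one character in every 3, starting at position 1 (positions 1st, 4th, 7th, ...).
On "hcscqwyjbd": the first step gives "hcscqwyj", and the second then gives "hcy".
(Check on "gyaftxfndnww": → "gyaftxfndn" → "gffn" ✓)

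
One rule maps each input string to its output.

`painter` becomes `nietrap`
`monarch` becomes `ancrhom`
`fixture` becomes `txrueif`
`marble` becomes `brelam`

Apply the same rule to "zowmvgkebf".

What's happening: swap each adjacent pair of characters (1↔2, 3↔4, ...), then move the first 2 characters to the end (rotate left by 2).
For "zowmvgkebf" the result is "mwgvekfboz".
(Check on "fixture": → "iftxrue" → "txrueif" ✓)

mwgvekfboz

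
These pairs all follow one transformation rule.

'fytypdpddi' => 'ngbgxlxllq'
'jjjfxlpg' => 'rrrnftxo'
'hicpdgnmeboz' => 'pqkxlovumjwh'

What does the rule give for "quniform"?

ycvqnwzu

In each case the input is transformed by: shift every letter 8 places forward in the alphabet (wrapping around).
For "quniform" the result is "ycvqnwzu".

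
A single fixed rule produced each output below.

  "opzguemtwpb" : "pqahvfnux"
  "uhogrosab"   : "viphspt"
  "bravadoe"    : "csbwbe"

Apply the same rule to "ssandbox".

ttboec

The rule is to delete the last 2 characters, then shift every letter 1 place forward in the alphabet (wrapping around).
On "ssandbox": the first step gives "ssandb", and the second then gives "ttboec".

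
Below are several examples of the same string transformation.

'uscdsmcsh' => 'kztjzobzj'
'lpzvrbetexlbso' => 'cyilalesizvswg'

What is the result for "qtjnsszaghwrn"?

uzzghnodyuxaq

Rule — shift every letter 7 places forward in the alphabet (wrapping around), then move the first 3 characters to the end (rotate left by 3).
On "qtjnsszaghwrn": the first step gives "xaquzzghnodyu", and the second then gives "uzzghnodyuxaq".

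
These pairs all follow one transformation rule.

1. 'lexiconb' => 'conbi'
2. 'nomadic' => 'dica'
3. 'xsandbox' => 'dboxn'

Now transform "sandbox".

boxd

Rule — delete the first 3 characters, then move the first character to the end.
For "sandbox" the result is "boxd".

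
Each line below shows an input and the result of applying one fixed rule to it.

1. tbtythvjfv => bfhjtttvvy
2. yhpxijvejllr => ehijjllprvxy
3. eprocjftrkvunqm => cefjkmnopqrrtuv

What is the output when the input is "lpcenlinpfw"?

cefillnnppw

Rule — sort the characters into alphabetical order.
"lpcenlinpfw" → "cefillnnppw".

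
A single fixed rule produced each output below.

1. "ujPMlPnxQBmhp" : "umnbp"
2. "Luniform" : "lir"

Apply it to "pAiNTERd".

Rule — keep one character in every 3, starting at position 1 (positions 1st, 4th, 7th, ...), then convert every letter to lowercase.
Starting from "pAiNTERd": after the first operation, "pNR"; after the second, "pnr".

pnr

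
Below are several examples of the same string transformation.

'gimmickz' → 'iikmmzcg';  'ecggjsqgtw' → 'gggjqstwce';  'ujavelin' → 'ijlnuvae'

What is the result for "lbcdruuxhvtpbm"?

cdhlmprtuuvxbb

What's happening: sort the characters into alphabetical order, then move the first 2 characters to the end (rotate left by 2).
"lbcdruuxhvtpbm" → "bbcdhlmprtuuvx" → "cdhlmprtuuvxbb".
(Check on "ujavelin": → "aeijlnuv" → "ijlnuvae" ✓)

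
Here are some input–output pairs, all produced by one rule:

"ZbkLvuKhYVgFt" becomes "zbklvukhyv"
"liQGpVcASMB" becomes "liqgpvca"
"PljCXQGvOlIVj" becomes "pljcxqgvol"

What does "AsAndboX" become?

asand

Looking at the pairs, the operation is to delete the last 3 characters, then convert every letter to lowercase.
Applying both steps to "AsAndboX": "AsAnd", then "asand".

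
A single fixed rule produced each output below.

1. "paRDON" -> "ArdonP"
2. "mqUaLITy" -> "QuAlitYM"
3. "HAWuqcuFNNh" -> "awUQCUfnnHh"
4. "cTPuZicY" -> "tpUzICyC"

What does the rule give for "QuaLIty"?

The rule is to flip the case of every letter, then move the first character to the end.
Starting from "QuaLIty": after the first operation, "qUAliTY"; after the second, "UAliTYq".

UAliTYq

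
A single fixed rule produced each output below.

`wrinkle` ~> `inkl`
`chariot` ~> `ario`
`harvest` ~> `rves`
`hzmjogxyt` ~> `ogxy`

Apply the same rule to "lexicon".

xico

The transformation: move the last character to the front, then keep only the last 4 characters.
Applying both steps to "lexicon": "nlexico", then "xico".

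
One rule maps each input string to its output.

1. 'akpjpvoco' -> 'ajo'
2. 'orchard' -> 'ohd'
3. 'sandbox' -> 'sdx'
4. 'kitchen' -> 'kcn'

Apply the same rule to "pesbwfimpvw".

pbiv

Rule — keep one character in every 3, starting at position 1 (positions 1st, 4th, 7th, ...).
"pesbwfimpvw" → "pbiv".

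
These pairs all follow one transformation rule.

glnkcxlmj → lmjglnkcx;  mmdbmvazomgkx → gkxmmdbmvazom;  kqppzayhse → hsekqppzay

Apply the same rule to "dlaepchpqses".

The pattern: move the last 3 characters to the front (rotate right by 3).
So "dlaepchpqses" becomes "sesdlaepchpq".

sesdlaepchpq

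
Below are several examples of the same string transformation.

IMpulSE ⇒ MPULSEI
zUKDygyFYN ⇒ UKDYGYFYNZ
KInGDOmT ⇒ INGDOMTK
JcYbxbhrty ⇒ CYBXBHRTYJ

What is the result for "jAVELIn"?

The pattern: move the first character to the end, then convert every letter to uppercase.
"jAVELIn" → "AVELInj" → "AVELINJ".

AVELINJ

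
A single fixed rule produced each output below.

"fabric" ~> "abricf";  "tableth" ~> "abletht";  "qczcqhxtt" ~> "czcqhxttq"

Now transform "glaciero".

lacierog

Rule — move the first character to the end.
On "glaciero" that produces "lacierog".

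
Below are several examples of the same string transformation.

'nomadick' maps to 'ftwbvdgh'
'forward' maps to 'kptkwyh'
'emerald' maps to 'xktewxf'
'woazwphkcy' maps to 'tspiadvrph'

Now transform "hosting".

In each case the input is transformed by: move the first 2 characters to the end (rotate left by 2), then shift every letter 7 places backward in the alphabet (wrapping around).
For "hosting", step one produces "stingho"; step two turns that into "lmbgzah".

lmbgzah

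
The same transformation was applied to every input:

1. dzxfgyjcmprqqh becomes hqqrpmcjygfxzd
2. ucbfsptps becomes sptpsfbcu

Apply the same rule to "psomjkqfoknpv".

Each output is the input with this applied: reverse the string.
Applying that to "psomjkqfoknpv" gives "vpnkofqkjmosp".

vpnkofqkjmosp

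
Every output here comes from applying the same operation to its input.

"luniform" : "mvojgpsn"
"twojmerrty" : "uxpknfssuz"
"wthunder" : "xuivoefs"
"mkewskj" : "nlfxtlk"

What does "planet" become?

Rule — shift every letter 1 place forward in the alphabet (wrapping around).
So "planet" becomes "qmbofu".

qmbofu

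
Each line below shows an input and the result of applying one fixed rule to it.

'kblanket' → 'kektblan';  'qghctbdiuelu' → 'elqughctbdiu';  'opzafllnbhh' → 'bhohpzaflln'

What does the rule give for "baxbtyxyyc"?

yybcaxbtyx

The transformation: swap the first and last characters, then move the last 3 characters to the front (rotate right by 3).
Working it through for "baxbtyxyyc": intermediate "caxbtyxyyb", final "yybcaxbtyx".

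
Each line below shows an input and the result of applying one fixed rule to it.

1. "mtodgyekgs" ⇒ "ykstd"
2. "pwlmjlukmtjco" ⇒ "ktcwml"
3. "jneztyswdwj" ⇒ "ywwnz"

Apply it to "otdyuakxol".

In each case the input is transformed by: keep every other character starting from the second (positions 2nd, 4th, 6th, ...), then move the last 3 characters to the front (rotate right by 3).
Doing the same to "otdyuakxol": "axlty".
(Check on "pwlmjlukmtjco": → "wmlktc" → "ktcwml" ✓)

axlty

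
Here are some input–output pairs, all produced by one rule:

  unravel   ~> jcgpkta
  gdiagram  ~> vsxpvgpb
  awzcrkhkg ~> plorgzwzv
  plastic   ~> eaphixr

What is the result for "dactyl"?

sprina

Rule — shift every letter 11 places backward in the alphabet (wrapping around).
For "dactyl" the result is "sprina".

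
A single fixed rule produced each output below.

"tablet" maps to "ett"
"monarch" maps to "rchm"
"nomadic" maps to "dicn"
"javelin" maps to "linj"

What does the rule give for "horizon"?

zonh

Each output is the input with this applied: move the first character to the end, then delete the first 3 characters.
On "horizon": the first step gives "orizonh", and the second then gives "zonh".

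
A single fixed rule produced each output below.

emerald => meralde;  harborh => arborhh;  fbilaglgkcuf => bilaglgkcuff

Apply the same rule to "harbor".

In each case the input is transformed by: move the first character to the end.
On "harbor" that produces "arborh".

arborh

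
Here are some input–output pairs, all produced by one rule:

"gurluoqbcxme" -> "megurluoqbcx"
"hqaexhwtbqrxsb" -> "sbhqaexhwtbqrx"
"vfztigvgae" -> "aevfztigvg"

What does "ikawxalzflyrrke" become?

The rule is to move the last 2 characters to the front (rotate right by 2).
For "ikawxalzflyrrke" the result is "keikawxalzflyrr".

keikawxalzflyrr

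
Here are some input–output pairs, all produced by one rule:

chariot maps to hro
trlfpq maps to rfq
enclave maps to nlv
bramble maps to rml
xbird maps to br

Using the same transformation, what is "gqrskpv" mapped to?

What's happening: keep every other character starting from the second (positions 2nd, 4th, 6th, ...).
Applying that to "gqrskpv" gives "qsp".

qsp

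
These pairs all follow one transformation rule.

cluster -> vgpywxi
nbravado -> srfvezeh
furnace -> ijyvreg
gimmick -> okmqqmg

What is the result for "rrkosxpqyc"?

In each case the input is transformed by: shift every letter 4 places forward in the alphabet (wrapping around), then move the last character to the front.
Starting from "rrkosxpqyc": after the first operation, "vvoswbtucg"; after the second, "gvvoswbtuc".

gvvoswbtuc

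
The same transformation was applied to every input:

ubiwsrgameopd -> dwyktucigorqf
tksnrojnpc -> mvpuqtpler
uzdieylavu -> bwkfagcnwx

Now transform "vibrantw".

Each output is the input with this applied: swap each adjacent pair of characters (1↔2, 3↔4, ...), then shift every letter 2 places forward in the alphabet (wrapping around).
Applying both steps to "vibrantw": "ivrbnawt", then "kxtdpcyv".

kxtdpcyv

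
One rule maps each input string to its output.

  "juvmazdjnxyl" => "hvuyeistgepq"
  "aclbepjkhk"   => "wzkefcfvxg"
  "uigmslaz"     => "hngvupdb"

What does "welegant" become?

zbviorzg

The transformation: move the first 3 characters to the end (rotate left by 3), then shift every letter 5 places backward in the alphabet (wrapping around).
Starting from "welegant": after the first operation, "egantwel"; after the second, "zbviorzg".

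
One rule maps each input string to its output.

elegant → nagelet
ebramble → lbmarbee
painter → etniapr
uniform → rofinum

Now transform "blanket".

Rule — reverse the string, then move the first character to the end.
"blanket" → "teknalb" → "eknalbt".

eknalbt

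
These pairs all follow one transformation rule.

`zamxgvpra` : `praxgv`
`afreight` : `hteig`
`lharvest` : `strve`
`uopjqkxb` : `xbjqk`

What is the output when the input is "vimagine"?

neagi

In each case the input is transformed by: delete the first 3 characters, then move the first 3 characters to the end (rotate left by 3).
On "vimagine": the first step gives "agine", and the second then gives "neagi".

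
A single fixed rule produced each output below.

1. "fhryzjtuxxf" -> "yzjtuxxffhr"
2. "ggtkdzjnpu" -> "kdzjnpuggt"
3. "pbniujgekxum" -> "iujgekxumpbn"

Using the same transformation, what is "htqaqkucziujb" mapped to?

aqkucziujbhtq

Looking at the pairs, the operation is to move the first 3 characters to the end (rotate left by 3).
On "htqaqkucziujb" that produces "aqkucziujbhtq".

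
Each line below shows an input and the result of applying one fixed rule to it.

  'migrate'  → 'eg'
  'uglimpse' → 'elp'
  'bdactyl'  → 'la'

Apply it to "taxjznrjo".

oxn

In each case the input is transformed by: move the last 2 characters to the front (rotate right by 2), then keep one character in every 3, starting at position 2 (positions 2nd, 5th, 8th, ...).
Starting from "taxjznrjo": after the first operation, "jotaxjznr"; after the second, "oxn".
(Check on "uglimpse": → "seuglimp" → "elp" ✓)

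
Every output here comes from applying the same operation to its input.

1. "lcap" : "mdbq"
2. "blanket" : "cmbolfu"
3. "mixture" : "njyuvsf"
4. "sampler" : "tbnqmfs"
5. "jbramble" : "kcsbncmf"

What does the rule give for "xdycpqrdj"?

yezdqrsek

What's happening: shift every letter 1 place forward in the alphabet (wrapping around).
On "xdycpqrdj" that produces "yezdqrsek".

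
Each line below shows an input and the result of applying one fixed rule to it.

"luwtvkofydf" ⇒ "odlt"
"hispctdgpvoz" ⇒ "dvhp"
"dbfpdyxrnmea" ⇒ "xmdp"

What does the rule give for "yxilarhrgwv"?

The rule is to keep one character in every 3, starting at position 1 (positions 1st, 4th, 7th, ...), then swap the front and back halves of the string.
So "yxilarhrgwv" becomes "hwyl".
(Check on "hispctdgpvoz": → "hpdv" → "dvhp" ✓)

hwyl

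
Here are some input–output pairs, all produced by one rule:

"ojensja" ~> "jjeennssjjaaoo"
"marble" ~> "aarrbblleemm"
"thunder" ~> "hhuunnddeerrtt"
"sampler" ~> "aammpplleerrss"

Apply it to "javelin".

Looking at the pairs, the operation is to double every character, then move the first 2 characters to the end (rotate left by 2).
Applying that to "javelin" gives "aavveelliinnjj".

aavveelliinnjj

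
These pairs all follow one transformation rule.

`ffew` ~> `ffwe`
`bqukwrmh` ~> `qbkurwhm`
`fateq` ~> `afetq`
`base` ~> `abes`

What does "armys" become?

rayms

The rule is to swap each adjacent pair of characters (1↔2, 3↔4, ...).
So "armys" becomes "rayms".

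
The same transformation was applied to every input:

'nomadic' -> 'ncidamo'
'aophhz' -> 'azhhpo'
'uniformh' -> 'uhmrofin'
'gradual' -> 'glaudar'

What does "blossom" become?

bmossol

Rule — move the first character to the end, then reverse the string.
"blossom" → "lossomb" → "bmossol".
(Check on "nomadic": → "omadicn" → "ncidamo" ✓)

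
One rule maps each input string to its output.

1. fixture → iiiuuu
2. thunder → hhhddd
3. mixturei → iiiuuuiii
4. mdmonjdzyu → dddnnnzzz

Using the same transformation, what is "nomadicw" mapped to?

ooodddwww

In each case the input is transformed by: keep one character in every 3, starting at position 2 (positions 2nd, 5th, 8th, ...), then repeat every character 3 times.
Applying both steps to "nomadicw": "odw", then "ooodddwww".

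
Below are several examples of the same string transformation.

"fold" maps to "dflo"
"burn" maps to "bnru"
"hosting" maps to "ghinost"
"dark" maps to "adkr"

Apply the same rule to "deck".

cdek

The rule is to sort the characters into alphabetical order.
"deck" → "cdek".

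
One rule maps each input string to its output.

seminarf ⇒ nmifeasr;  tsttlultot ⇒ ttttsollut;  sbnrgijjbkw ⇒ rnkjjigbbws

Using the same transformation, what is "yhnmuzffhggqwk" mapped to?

wuqnmkhhggffzy

The transformation: sort the characters into reverse alphabetical order, then move the first 2 characters to the end (rotate left by 2).
Applying both steps to "yhnmuzffhggqwk": "zywuqnmkhhggff", then "wuqnmkhhggffzy".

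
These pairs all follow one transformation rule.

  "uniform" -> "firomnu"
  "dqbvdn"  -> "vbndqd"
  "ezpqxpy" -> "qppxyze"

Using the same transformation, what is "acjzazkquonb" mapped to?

zjzaqkoubnca

Looking at the pairs, the operation is to swap each adjacent pair of characters (1↔2, 3↔4, ...), then move the first 2 characters to the end (rotate left by 2).
Applying both steps to "acjzazkquonb": "cazjzaqkoubn", then "zjzaqkoubnca".
(Check on "dqbvdn": → "qdvbnd" → "vbndqd" ✓)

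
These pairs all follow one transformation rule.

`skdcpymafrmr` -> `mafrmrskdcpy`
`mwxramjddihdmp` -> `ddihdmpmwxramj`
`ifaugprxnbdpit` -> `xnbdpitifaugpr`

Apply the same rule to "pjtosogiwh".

Each output is the input with this applied: swap the front and back halves of the string.
Doing the same to "pjtosogiwh": "ogiwhpjtos".

ogiwhpjtos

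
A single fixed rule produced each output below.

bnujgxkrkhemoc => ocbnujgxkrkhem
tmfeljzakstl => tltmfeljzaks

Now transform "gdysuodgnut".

utgdysuodgn

What's happening: move the last 2 characters to the front (rotate right by 2).
On "gdysuodgnut" that produces "utgdysuodgn".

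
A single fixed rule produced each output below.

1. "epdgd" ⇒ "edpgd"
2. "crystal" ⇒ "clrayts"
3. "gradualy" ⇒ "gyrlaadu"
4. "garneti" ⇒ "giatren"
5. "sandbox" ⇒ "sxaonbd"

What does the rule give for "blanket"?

btleakn

What's happening: take characters alternately from the front and the back (1st, last, 2nd, 2nd-last, ...).
Applying that to "blanket" gives "btleakn".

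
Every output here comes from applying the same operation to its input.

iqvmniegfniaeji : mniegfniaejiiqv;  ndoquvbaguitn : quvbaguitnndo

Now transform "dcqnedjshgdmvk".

Each output is the input with this applied: move the first 3 characters to the end (rotate left by 3).
Doing the same to "dcqnedjshgdmvk": "nedjshgdmvkdcq".

nedjshgdmvkdcq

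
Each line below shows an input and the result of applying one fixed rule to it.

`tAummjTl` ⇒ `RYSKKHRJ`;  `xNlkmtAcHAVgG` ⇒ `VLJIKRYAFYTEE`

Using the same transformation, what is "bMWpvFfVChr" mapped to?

Each output is the input with this applied: shift every letter 2 places backward in the alphabet (wrapping around), then convert every letter to uppercase.
Working it through for "bMWpvFfVChr": intermediate "zKUntDdTAfp", final "ZKUNTDDTAFP".

ZKUNTDDTAFP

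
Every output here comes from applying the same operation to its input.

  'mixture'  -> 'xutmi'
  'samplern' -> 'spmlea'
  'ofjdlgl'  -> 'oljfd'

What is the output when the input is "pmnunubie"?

uupnnmb

The transformation: delete the last 2 characters, then sort the characters into reverse alphabetical order.
Doing the same to "pmnunubie": "uupnnmb".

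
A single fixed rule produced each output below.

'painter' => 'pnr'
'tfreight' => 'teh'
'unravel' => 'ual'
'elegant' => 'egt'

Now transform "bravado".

Each output is the input with this applied: keep one character in every 3, starting at position 1 (positions 1st, 4th, 7th, ...).
"bravado" → "bvo".

bvo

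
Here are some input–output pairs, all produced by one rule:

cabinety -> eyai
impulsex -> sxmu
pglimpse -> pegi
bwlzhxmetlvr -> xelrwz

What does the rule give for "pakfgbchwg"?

bhgaf

The transformation: keep every other character starting from the second (positions 2nd, 4th, 6th, ...), then move the first 2 characters to the end (rotate left by 2).
Working it through for "pakfgbchwg": intermediate "afbhg", final "bhgaf".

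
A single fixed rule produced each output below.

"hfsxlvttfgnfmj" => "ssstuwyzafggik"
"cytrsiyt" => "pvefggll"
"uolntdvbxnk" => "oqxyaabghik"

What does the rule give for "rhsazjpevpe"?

The transformation: sort the characters into alphabetical order, then shift every letter 13 places forward in the alphabet (wrapping around) — i.e. ROT13.
"rhsazjpevpe" → "aeehjpprsvz" → "nrruwccefim".

nrruwccefim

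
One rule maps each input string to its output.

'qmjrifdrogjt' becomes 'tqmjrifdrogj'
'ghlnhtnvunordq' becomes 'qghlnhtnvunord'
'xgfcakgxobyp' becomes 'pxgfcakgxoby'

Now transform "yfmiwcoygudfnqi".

What's happening: move the last character to the front.
Applying that to "yfmiwcoygudfnqi" gives "iyfmiwcoygudfnq".

iyfmiwcoygudfnq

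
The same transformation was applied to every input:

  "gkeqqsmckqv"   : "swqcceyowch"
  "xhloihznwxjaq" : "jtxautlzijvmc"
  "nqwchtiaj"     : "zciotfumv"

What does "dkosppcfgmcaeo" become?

Looking at the pairs, the operation is to shift every letter 12 places forward in the alphabet (wrapping around).
On "dkosppcfgmcaeo" that produces "pwaebborsyomqa".

pwaebborsyomqa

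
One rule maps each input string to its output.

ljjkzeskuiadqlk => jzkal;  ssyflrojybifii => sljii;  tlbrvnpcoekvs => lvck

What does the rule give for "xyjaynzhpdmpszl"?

yyhmz

The rule is to keep one character in every 3, starting at position 2 (positions 2nd, 5th, 8th, ...).
Doing the same to "xyjaynzhpdmpszl": "yyhmz".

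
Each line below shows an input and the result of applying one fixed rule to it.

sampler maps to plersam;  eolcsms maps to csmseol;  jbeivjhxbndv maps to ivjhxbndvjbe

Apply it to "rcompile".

mpilerco

Rule — move the first 3 characters to the end (rotate left by 3).
"rcompile" → "mpilerco".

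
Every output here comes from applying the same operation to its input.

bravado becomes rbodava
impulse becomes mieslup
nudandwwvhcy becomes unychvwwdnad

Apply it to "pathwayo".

The rule is to move the first 2 characters to the end (rotate left by 2), then reverse the string.
On "pathwayo": the first step gives "thwayopa", and the second then gives "apoyawht".
(Check on "nudandwwvhcy": → "dandwwvhcynu" → "unychvwwdnad" ✓)

apoyawht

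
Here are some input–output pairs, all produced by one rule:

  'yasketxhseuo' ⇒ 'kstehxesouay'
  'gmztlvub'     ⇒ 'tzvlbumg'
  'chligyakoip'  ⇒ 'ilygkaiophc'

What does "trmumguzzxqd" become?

What's happening: swap each adjacent pair of characters (1↔2, 3↔4, ...), then move the first 2 characters to the end (rotate left by 2).
For "trmumguzzxqd", step one produces "rtumgmzuxzdq"; step two turns that into "umgmzuxzdqrt".

umgmzuxzdqrt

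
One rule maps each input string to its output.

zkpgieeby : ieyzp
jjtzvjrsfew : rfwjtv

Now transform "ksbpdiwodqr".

wdrkbd

The pattern: keep every other character starting from the first (positions 1st, 3rd, 5th, ...), then move the last 3 characters to the front (rotate right by 3).
Applying both steps to "ksbpdiwodqr": "kbdwdr", then "wdrkbd".
(Check on "jjtzvjrsfew": → "jtvrfw" → "rfwjtv" ✓)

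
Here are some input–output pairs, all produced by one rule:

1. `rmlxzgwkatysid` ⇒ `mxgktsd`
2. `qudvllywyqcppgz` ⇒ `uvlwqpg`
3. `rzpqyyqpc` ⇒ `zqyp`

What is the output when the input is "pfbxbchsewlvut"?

fxcswvt

In each case the input is transformed by: keep every other character starting from the second (positions 2nd, 4th, 6th, ...).
For "pfbxbchsewlvut" the result is "fxcswvt".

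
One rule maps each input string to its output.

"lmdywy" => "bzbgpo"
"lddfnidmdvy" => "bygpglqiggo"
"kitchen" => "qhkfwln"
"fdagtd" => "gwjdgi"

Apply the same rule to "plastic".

Rule — reverse the string, then shift every letter 3 places forward in the alphabet (wrapping around).
On "plastic": the first step gives "citsalp", and the second then gives "flwvdos".
(Check on "kitchen": → "nehctik" → "qhkfwln" ✓)

flwvdos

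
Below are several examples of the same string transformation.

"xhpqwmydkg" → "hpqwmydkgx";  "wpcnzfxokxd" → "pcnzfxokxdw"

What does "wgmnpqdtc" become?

gmnpqdtcw

Each output is the input with this applied: move the first character to the end.
For "wgmnpqdtc" the result is "gmnpqdtcw".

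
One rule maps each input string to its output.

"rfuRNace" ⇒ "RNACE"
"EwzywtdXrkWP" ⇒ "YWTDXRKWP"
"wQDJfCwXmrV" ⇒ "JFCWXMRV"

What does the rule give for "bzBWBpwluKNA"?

In each case the input is transformed by: delete the first 3 characters, then convert every letter to uppercase.
Working it through for "bzBWBpwluKNA": intermediate "WBpwluKNA", final "WBPWLUKNA".

WBPWLUKNA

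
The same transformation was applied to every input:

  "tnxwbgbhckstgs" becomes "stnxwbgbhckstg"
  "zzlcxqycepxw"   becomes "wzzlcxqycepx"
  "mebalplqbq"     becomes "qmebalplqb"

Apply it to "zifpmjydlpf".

In each case the input is transformed by: move the last character to the front.
For "zifpmjydlpf" the result is "fzifpmjydlp".

fzifpmjydlp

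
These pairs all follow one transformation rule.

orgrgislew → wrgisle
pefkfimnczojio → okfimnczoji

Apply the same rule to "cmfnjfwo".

onjfw

The pattern: delete the first 3 characters, then move the last character to the front.
For "cmfnjfwo", step one produces "njfwo"; step two turns that into "onjfw".
(Check on "pefkfimnczojio": → "kfimnczojio" → "okfimnczoji" ✓)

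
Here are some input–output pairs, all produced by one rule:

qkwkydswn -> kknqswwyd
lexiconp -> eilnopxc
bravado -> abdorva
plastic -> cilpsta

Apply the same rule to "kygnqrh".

hknqryg

Rule — sort the characters into alphabetical order, then move the first character to the end.
On "kygnqrh" that produces "hknqryg".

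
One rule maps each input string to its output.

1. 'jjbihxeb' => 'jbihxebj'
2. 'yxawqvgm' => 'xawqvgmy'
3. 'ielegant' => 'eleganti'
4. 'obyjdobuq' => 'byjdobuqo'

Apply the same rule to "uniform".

In each case the input is transformed by: move the first character to the end.
Doing the same to "uniform": "niformu".

niformu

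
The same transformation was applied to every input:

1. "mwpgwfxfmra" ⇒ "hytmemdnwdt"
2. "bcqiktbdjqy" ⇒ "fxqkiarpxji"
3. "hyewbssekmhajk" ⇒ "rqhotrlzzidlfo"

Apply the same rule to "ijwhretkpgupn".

In each case the input is transformed by: reverse the string, then shift every letter 7 places forward in the alphabet (wrapping around).
For "ijwhretkpgupn", step one produces "npugpkterhwji"; step two turns that into "uwbnwralyodqp".

uwbnwralyodqp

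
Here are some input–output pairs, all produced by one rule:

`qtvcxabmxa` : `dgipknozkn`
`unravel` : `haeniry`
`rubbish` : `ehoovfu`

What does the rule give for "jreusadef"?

werhfnqrs

The transformation: shift every letter 13 places forward in the alphabet (wrapping around) — i.e. ROT13.
Applying that to "jreusadef" gives "werhfnqrs".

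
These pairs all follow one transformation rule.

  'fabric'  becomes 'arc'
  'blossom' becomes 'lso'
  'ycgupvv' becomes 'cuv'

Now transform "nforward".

frad

The rule is to keep every other character starting from the second (positions 2nd, 4th, 6th, ...).
On "nforward" that produces "frad".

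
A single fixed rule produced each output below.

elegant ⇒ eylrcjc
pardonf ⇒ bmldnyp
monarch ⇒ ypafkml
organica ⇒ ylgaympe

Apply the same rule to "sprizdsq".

gxbqoqnp

Looking at the pairs, the operation is to shift every letter 2 places backward in the alphabet (wrapping around), then move the first 3 characters to the end (rotate left by 3).
On "sprizdsq": the first step gives "qnpgxbqo", and the second then gives "gxbqoqnp".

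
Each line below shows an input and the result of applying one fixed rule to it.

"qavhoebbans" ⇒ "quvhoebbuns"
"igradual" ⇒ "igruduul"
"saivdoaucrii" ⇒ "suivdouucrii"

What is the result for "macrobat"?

mucrobut

The pattern: replace every "a" with "u".
Applying that to "macrobat" gives "mucrobut".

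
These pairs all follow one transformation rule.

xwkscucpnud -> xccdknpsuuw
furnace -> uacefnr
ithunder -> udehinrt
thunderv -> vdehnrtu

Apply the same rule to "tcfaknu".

Each output is the input with this applied: sort the characters into alphabetical order, then move the last character to the front.
"tcfaknu" → "acfkntu" → "uacfknt".

uacfknt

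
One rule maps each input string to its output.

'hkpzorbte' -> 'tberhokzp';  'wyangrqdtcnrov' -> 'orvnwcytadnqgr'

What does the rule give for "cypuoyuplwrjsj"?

sjjrcwylppuuoy

Looking at the pairs, the operation is to move the last 2 characters to the front (rotate right by 2), then take characters alternately from the front and the back (1st, last, 2nd, 2nd-last, ...).
On "cypuoyuplwrjsj": the first step gives "sjcypuoyuplwrj", and the second then gives "sjjrcwylppuuoy".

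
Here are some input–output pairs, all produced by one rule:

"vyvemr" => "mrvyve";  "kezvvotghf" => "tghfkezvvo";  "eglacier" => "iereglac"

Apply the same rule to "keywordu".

rdukeywo

In each case the input is transformed by: swap the front and back halves of the string, then move the first character to the end.
Working it through for "keywordu": intermediate "ordukeyw", final "rdukeywo".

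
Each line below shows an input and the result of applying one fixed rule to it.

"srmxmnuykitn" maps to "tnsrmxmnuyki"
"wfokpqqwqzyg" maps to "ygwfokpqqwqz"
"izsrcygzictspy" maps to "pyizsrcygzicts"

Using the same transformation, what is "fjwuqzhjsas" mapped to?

asfjwuqzhjs

The pattern: move the last 2 characters to the front (rotate right by 2).
On "fjwuqzhjsas" that produces "asfjwuqzhjs".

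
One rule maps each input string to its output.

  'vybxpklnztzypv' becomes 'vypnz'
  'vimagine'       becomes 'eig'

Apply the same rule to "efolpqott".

Each output is the input with this applied: keep one character in every 3, starting at position 2 (positions 2nd, 5th, 8th, ...), then move the last character to the front.
Working it through for "efolpqott": intermediate "fpt", final "tfp".

tfp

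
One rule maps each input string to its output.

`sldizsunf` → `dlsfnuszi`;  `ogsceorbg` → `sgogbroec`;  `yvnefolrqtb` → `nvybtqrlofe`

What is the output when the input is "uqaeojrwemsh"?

Looking at the pairs, the operation is to reverse the string, then move the last 3 characters to the front (rotate right by 3).
On "uqaeojrwemsh": the first step gives "hsmewrjoeaqu", and the second then gives "aquhsmewrjoe".

aquhsmewrjoe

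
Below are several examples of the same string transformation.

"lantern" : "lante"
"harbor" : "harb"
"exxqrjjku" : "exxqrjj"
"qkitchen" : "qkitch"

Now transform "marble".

What's happening: delete the last 2 characters.
So "marble" becomes "marb".

marb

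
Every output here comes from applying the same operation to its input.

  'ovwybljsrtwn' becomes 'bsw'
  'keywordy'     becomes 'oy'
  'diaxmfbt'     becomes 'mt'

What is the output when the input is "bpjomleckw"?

Rule — keep one character in every 3, starting at position 2 (positions 2nd, 5th, 8th, ...), then delete the first character.
Doing the same to "bpjomleckw": "mc".
(Check on "ovwybljsrtwn": → "vbsw" → "bsw" ✓)

mc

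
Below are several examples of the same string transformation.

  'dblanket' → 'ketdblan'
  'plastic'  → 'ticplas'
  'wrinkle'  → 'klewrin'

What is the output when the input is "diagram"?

ramdiag

Each output is the input with this applied: move the last 3 characters to the front (rotate right by 3).
For "diagram" the result is "ramdiag".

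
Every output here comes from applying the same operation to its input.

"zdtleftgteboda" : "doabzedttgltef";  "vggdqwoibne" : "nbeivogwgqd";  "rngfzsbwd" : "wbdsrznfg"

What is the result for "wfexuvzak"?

azkvwufxe

Looking at the pairs, the operation is to move the last 2 characters to the front (rotate right by 2), then take characters alternately from the front and the back (1st, last, 2nd, 2nd-last, ...).
On "wfexuvzak": the first step gives "akwfexuvz", and the second then gives "azkvwufxe".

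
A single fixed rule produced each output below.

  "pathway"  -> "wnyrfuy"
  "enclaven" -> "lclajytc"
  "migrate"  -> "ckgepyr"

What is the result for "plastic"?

The transformation: move the last character to the front, then shift every letter 2 places backward in the alphabet (wrapping around).
So "plastic" becomes "anjyqrg".

anjyqrg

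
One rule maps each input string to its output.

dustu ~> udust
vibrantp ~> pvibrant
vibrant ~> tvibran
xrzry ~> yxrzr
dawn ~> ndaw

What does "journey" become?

The transformation: move the last character to the front.
On "journey" that produces "yjourne".

yjourne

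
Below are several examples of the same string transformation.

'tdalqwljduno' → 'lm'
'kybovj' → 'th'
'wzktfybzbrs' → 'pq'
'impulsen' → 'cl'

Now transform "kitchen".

cl

Rule — shift every letter 2 places backward in the alphabet (wrapping around), then keep only the last 2 characters.
For "kitchen", step one produces "igrafcl"; step two turns that into "cl".
(Check on "kybovj": → "iwzmth" → "th" ✓)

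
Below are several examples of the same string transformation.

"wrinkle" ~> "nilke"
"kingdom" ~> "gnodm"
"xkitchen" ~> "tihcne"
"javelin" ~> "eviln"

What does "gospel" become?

psle

The rule is to delete the first 2 characters, then swap each adjacent pair of characters (1↔2, 3↔4, ...).
Doing the same to "gospel": "psle".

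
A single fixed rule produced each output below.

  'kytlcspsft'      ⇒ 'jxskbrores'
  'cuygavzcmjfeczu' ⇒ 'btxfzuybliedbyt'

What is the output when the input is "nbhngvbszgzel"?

The pattern: shift every letter 1 place backward in the alphabet (wrapping around).
Applying that to "nbhngvbszgzel" gives "magmfuaryfydk".

magmfuaryfydk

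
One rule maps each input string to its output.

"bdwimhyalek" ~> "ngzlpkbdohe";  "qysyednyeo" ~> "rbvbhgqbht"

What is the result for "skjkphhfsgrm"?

In each case the input is transformed by: swap the first and last characters, then shift every letter 3 places forward in the alphabet (wrapping around).
On "skjkphhfsgrm": the first step gives "mkjkphhfsgrs", and the second then gives "pnmnskkivjuv".

pnmnskkivjuv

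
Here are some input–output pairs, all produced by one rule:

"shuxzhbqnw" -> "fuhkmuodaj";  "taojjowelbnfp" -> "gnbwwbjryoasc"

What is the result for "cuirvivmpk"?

The rule is to shift every letter 13 places forward in the alphabet (wrapping around) — i.e. ROT13.
So "cuirvivmpk" becomes "phveivizcx".

phveivizcx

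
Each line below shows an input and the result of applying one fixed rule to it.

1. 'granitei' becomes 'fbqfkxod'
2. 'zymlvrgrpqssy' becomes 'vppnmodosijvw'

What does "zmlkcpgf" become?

cdmzhijw

The transformation: shift every letter 3 places backward in the alphabet (wrapping around), then reverse the string.
Applying both steps to "zmlkcpgf": "wjihzmdc", then "cdmzhijw".
(Check on "granitei": → "doxkfqbf" → "fbqfkxod" ✓)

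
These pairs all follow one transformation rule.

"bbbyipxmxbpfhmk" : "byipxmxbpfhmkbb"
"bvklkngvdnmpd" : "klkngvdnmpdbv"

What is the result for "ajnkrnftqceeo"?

nkrnftqceeoaj

Rule — move the first 2 characters to the end (rotate left by 2).
Doing the same to "ajnkrnftqceeo": "nkrnftqceeoaj".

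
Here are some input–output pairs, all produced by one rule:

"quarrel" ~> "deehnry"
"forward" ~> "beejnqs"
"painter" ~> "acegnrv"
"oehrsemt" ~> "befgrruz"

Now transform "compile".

The pattern: shift every letter 13 places forward in the alphabet (wrapping around) — i.e. ROT13, then sort the characters into alphabetical order.
"compile" → "pbzcvyr" → "bcprvyz".

bcprvyz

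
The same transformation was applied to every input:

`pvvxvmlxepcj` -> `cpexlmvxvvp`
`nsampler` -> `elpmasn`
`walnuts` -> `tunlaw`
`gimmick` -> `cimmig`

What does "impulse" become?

slupmi

Looking at the pairs, the operation is to reverse the string, then delete the first character.
For "impulse", step one produces "eslupmi"; step two turns that into "slupmi".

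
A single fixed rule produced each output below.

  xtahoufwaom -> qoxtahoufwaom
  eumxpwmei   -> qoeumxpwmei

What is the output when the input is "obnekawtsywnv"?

qoobnekawtsywnv

What's happening: prepend "qo".
So "obnekawtsywnv" becomes "qoobnekawtsywnv".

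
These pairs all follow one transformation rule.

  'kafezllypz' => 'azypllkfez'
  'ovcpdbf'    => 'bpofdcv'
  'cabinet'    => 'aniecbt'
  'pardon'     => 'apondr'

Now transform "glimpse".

Rule — sort the characters into reverse alphabetical order, then swap the first and last characters.
For "glimpse", step one produces "spmlige"; step two turns that into "epmligs".

epmligs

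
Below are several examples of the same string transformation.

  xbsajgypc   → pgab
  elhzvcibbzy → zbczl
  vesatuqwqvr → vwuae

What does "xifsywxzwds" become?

Looking at the pairs, the operation is to reverse the string, then keep every other character starting from the second (positions 2nd, 4th, 6th, ...).
Applying both steps to "xifsywxzwds": "sdwzxwysfix", then "dzwsi".

dzwsi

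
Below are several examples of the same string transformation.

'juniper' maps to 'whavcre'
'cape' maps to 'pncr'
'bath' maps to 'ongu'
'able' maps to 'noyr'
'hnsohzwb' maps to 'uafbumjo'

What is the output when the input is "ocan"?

bpna

The rule is to shift every letter 13 places forward in the alphabet (wrapping around) — i.e. ROT13.
For "ocan" the result is "bpna".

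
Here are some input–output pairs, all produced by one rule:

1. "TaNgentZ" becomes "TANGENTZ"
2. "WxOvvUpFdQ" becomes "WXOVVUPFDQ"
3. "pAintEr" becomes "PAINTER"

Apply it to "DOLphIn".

DOLPHIN

The transformation: convert every letter to uppercase.
Applying that to "DOLphIn" gives "DOLPHIN".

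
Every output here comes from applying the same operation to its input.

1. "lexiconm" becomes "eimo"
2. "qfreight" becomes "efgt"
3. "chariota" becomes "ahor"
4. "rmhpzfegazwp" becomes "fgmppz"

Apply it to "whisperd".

dehs

In each case the input is transformed by: keep every other character starting from the second (positions 2nd, 4th, 6th, ...), then sort the characters into alphabetical order.
"whisperd" → "hsed" → "dehs".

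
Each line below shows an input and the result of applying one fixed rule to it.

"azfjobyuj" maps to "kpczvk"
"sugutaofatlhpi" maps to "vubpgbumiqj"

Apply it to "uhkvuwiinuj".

wvxjjovk

What's happening: delete the first 3 characters, then shift every letter 1 place forward in the alphabet (wrapping around).
Applying both steps to "uhkvuwiinuj": "vuwiinuj", then "wvxjjovk".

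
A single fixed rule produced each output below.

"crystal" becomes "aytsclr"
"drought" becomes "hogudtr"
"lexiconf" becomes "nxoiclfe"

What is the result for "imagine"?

The transformation: take characters alternately from the front and the back (1st, last, 2nd, 2nd-last, ...), then move the first 3 characters to the end (rotate left by 3).
For "imagine", step one produces "iemnaig"; step two turns that into "naigiem".
(Check on "lexiconf": → "lfenxoic" → "nxoiclfe" ✓)

naigiem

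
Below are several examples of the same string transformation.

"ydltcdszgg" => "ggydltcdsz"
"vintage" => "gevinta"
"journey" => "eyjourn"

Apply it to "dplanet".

etdplan

Each output is the input with this applied: move the last 2 characters to the front (rotate right by 2).
Applying that to "dplanet" gives "etdplan".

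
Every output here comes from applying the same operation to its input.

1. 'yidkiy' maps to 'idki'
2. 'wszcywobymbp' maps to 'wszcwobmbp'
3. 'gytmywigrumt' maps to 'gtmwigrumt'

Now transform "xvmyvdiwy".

Looking at the pairs, the operation is to remove every "y".
On "xvmyvdiwy" that produces "xvmvdiw".

xvmvdiw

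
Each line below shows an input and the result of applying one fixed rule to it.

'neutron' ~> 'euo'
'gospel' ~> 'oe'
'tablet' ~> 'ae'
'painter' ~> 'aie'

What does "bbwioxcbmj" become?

io

The transformation: keep only the vowels.
"bbwioxcbmj" → "io".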